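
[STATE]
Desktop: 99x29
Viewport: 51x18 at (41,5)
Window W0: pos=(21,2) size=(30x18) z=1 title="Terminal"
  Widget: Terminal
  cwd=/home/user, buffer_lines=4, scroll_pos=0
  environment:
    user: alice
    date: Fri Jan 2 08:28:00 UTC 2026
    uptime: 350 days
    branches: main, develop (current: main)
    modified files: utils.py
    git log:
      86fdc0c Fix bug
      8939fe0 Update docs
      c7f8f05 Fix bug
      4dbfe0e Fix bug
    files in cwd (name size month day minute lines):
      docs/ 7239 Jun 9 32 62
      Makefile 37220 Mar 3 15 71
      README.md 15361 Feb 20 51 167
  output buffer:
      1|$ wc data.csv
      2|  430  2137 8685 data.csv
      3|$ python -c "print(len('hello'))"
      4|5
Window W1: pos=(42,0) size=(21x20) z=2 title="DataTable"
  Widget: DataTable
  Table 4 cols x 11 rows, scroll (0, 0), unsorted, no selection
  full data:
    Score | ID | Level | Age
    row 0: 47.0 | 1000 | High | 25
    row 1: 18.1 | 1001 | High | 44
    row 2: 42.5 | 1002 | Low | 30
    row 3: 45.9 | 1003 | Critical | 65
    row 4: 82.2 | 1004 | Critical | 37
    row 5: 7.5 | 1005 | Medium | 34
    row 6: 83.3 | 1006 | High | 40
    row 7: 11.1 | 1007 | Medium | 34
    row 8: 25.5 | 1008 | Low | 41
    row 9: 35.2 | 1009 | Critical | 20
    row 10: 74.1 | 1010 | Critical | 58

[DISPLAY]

 ┃47.0 │1000│High    ┃                             
t┃18.1 │1001│High    ┃                             
l┃42.5 │1002│Low     ┃                             
 ┃45.9 │1003│Critical┃                             
 ┃82.2 │1004│Critical┃                             
 ┃7.5  │1005│Medium  ┃                             
 ┃83.3 │1006│High    ┃                             
 ┃11.1 │1007│Medium  ┃                             
 ┃25.5 │1008│Low     ┃                             
 ┃35.2 │1009│Critical┃                             
 ┃74.1 │1010│Critical┃                             
 ┃                   ┃                             
 ┃                   ┃                             
 ┃                   ┃                             
━┗━━━━━━━━━━━━━━━━━━━┛                             
                                                   
                                                   
                                                   


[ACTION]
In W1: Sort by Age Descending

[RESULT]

 ┃45.9 │1003│Critical┃                             
t┃74.1 │1010│Critical┃                             
l┃18.1 │1001│High    ┃                             
 ┃25.5 │1008│Low     ┃                             
 ┃83.3 │1006│High    ┃                             
 ┃82.2 │1004│Critical┃                             
 ┃7.5  │1005│Medium  ┃                             
 ┃11.1 │1007│Medium  ┃                             
 ┃42.5 │1002│Low     ┃                             
 ┃47.0 │1000│High    ┃                             
 ┃35.2 │1009│Critical┃                             
 ┃                   ┃                             
 ┃                   ┃                             
 ┃                   ┃                             
━┗━━━━━━━━━━━━━━━━━━━┛                             
                                                   
                                                   
                                                   


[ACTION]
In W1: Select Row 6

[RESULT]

 ┃45.9 │1003│Critical┃                             
t┃74.1 │1010│Critical┃                             
l┃18.1 │1001│High    ┃                             
 ┃25.5 │1008│Low     ┃                             
 ┃83.3 │1006│High    ┃                             
 ┃82.2 │1004│Critical┃                             
 ┃>.5  │1005│Medium  ┃                             
 ┃11.1 │1007│Medium  ┃                             
 ┃42.5 │1002│Low     ┃                             
 ┃47.0 │1000│High    ┃                             
 ┃35.2 │1009│Critical┃                             
 ┃                   ┃                             
 ┃                   ┃                             
 ┃                   ┃                             
━┗━━━━━━━━━━━━━━━━━━━┛                             
                                                   
                                                   
                                                   


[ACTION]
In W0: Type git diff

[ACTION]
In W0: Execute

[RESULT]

 ┃45.9 │1003│Critical┃                             
t┃74.1 │1010│Critical┃                             
l┃18.1 │1001│High    ┃                             
 ┃25.5 │1008│Low     ┃                             
 ┃83.3 │1006│High    ┃                             
y┃82.2 │1004│Critical┃                             
 ┃>.5  │1005│Medium  ┃                             
 ┃11.1 │1007│Medium  ┃                             
 ┃42.5 │1002│Low     ┃                             
 ┃47.0 │1000│High    ┃                             
 ┃35.2 │1009│Critical┃                             
 ┃                   ┃                             
 ┃                   ┃                             
 ┃                   ┃                             
━┗━━━━━━━━━━━━━━━━━━━┛                             
                                                   
                                                   
                                                   


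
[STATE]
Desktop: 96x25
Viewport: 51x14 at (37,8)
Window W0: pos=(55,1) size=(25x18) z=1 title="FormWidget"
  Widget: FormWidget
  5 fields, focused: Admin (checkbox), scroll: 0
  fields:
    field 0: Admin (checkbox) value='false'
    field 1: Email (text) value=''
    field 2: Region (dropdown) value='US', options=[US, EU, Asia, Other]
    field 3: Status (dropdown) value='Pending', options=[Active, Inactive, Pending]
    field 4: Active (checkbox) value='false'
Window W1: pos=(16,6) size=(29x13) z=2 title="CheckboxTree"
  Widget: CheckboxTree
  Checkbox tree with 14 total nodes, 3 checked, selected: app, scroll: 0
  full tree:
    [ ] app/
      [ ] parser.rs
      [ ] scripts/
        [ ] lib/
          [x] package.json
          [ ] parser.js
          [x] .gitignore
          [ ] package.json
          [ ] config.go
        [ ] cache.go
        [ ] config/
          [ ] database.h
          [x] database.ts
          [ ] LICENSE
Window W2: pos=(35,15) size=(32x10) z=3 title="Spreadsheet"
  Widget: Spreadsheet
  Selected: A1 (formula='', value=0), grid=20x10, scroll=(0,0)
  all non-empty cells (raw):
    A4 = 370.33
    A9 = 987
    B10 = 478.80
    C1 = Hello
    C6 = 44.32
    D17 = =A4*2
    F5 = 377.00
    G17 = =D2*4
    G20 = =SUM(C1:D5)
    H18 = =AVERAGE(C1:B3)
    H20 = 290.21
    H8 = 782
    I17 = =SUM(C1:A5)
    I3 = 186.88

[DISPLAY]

───────┨          ┃  Active:     [ ]      ┃        
       ┃          ┃                       ┃        
       ┃          ┃                       ┃        
       ┃          ┃                       ┃        
       ┃          ┃                       ┃        
son    ┃          ┃                       ┃        
       ┃          ┃                       ┃        
━━━━━━━━━━━━━━━━━━━━━━━━━━━━━┓            ┃        
Spreadsheet                  ┃            ┃        
─────────────────────────────┨            ┃        
1:                           ┃━━━━━━━━━━━━┛        
      A       B       C      ┃                     
-----------------------------┃                     
 1      [0]       0Hello     ┃                     


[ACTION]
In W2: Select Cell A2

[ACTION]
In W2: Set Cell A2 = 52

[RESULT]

───────┨          ┃  Active:     [ ]      ┃        
       ┃          ┃                       ┃        
       ┃          ┃                       ┃        
       ┃          ┃                       ┃        
       ┃          ┃                       ┃        
son    ┃          ┃                       ┃        
       ┃          ┃                       ┃        
━━━━━━━━━━━━━━━━━━━━━━━━━━━━━┓            ┃        
Spreadsheet                  ┃            ┃        
─────────────────────────────┨            ┃        
2: 52                        ┃━━━━━━━━━━━━┛        
      A       B       C      ┃                     
-----------------------------┃                     
 1        0       0Hello     ┃                     


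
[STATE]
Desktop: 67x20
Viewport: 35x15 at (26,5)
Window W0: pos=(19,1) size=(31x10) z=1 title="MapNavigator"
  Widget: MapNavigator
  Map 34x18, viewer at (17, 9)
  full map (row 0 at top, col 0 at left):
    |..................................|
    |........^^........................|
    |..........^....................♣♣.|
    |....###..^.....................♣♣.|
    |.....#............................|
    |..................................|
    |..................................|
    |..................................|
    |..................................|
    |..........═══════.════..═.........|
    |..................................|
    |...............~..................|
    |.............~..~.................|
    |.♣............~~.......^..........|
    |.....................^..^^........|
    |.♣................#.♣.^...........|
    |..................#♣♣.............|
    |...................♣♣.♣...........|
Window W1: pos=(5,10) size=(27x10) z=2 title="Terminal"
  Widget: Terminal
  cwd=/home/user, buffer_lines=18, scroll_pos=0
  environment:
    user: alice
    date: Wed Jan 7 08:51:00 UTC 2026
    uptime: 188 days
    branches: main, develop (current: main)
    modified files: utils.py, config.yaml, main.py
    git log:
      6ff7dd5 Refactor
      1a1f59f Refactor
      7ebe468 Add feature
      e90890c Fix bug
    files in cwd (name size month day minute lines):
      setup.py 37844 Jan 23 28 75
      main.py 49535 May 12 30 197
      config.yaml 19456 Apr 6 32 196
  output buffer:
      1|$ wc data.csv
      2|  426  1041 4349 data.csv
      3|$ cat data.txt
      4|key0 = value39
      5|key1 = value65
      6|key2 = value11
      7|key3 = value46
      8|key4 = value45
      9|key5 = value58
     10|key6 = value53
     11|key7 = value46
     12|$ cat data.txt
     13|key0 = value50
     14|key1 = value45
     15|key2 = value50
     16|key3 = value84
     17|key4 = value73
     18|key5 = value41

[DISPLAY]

.......................┃           
.......................┃           
.═══════@════..═.......┃           
.......................┃           
......~................┃           
━━━━━┓━━━━━━━━━━━━━━━━━┛           
     ┃                             
─────┨                             
     ┃                             
a.csv┃                             
     ┃                             
     ┃                             
     ┃                             
     ┃                             
━━━━━┛                             


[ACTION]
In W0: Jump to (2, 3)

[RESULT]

      ........^^.......┃           
      ..........^......┃           
      ..@.###..^.......┃           
      .....#...........┃           
      .................┃           
━━━━━┓━━━━━━━━━━━━━━━━━┛           
     ┃                             
─────┨                             
     ┃                             
a.csv┃                             
     ┃                             
     ┃                             
     ┃                             
     ┃                             
━━━━━┛                             


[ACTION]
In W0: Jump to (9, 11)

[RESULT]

.........═══════.════..┃           
.......................┃           
........@.....~........┃           
............~..~.......┃           
♣............~~.......^┃           
━━━━━┓━━━━━━━━━━━━━━━━━┛           
     ┃                             
─────┨                             
     ┃                             
a.csv┃                             
     ┃                             
     ┃                             
     ┃                             
     ┃                             
━━━━━┛                             


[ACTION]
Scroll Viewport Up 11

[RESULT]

                                   
━━━━━━━━━━━━━━━━━━━━━━━┓           
vigator                ┃           
───────────────────────┨           
.......................┃           
.........═══════.════..┃           
.......................┃           
........@.....~........┃           
............~..~.......┃           
♣............~~.......^┃           
━━━━━┓━━━━━━━━━━━━━━━━━┛           
     ┃                             
─────┨                             
     ┃                             
a.csv┃                             


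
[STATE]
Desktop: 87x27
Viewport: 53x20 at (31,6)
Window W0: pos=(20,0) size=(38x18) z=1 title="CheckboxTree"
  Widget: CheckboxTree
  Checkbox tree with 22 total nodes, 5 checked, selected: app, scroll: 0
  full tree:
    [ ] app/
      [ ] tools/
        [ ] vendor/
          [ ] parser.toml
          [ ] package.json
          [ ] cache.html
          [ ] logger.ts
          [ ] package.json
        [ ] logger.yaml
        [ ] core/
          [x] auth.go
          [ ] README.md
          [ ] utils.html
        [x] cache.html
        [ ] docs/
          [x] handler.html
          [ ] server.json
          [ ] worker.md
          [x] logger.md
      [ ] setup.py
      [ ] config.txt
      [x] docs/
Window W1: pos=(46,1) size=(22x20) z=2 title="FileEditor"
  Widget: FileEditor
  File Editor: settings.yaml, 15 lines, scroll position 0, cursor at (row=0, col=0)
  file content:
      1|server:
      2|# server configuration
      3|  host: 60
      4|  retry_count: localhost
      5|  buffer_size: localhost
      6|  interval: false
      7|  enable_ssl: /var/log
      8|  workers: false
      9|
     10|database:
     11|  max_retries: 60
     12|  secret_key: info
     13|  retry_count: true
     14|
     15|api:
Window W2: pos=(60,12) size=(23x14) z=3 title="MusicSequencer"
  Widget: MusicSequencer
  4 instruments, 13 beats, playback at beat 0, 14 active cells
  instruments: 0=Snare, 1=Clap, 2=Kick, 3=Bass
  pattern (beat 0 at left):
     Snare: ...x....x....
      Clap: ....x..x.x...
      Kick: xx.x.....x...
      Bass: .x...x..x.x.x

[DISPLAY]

 parser.toml   ┃  host: 60         ░┃                
 package.json  ┃  retry_count: loca░┃                
 cache.html    ┃  buffer_size: loca░┃                
 logger.ts     ┃  interval: false  ░┃                
 package.json  ┃  enable_ssl: /var/░┃                
ogger.yaml     ┃  workers: false   ░┃                
ore/           ┃             ┏━━━━━━━━━━━━━━━━━━━━━┓ 
 auth.go       ┃database:    ┃ MusicSequencer      ┃ 
 README.md     ┃  max_retries┠─────────────────────┨ 
 utils.html    ┃  secret_key:┃      ▼123456789012  ┃ 
ache.html      ┃  retry_count┃ Snare···█····█····  ┃ 
━━━━━━━━━━━━━━━┃             ┃  Clap····█··█·█···  ┃ 
               ┃api:         ┃  Kick██·█·····█···  ┃ 
               ┃             ┃  Bass·█···█··█·█·█  ┃ 
               ┗━━━━━━━━━━━━━┃                     ┃ 
                             ┃                     ┃ 
                             ┃                     ┃ 
                             ┃                     ┃ 
                             ┃                     ┃ 
                             ┗━━━━━━━━━━━━━━━━━━━━━┛ 


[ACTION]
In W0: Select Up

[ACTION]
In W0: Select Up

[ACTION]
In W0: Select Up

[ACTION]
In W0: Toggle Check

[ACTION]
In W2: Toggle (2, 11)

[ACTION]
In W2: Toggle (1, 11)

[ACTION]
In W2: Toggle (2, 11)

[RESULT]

 parser.toml   ┃  host: 60         ░┃                
 package.json  ┃  retry_count: loca░┃                
 cache.html    ┃  buffer_size: loca░┃                
 logger.ts     ┃  interval: false  ░┃                
 package.json  ┃  enable_ssl: /var/░┃                
ogger.yaml     ┃  workers: false   ░┃                
ore/           ┃             ┏━━━━━━━━━━━━━━━━━━━━━┓ 
 auth.go       ┃database:    ┃ MusicSequencer      ┃ 
 README.md     ┃  max_retries┠─────────────────────┨ 
 utils.html    ┃  secret_key:┃      ▼123456789012  ┃ 
ache.html      ┃  retry_count┃ Snare···█····█····  ┃ 
━━━━━━━━━━━━━━━┃             ┃  Clap····█··█·█·█·  ┃ 
               ┃api:         ┃  Kick██·█·····█···  ┃ 
               ┃             ┃  Bass·█···█··█·█·█  ┃ 
               ┗━━━━━━━━━━━━━┃                     ┃ 
                             ┃                     ┃ 
                             ┃                     ┃ 
                             ┃                     ┃ 
                             ┃                     ┃ 
                             ┗━━━━━━━━━━━━━━━━━━━━━┛ 


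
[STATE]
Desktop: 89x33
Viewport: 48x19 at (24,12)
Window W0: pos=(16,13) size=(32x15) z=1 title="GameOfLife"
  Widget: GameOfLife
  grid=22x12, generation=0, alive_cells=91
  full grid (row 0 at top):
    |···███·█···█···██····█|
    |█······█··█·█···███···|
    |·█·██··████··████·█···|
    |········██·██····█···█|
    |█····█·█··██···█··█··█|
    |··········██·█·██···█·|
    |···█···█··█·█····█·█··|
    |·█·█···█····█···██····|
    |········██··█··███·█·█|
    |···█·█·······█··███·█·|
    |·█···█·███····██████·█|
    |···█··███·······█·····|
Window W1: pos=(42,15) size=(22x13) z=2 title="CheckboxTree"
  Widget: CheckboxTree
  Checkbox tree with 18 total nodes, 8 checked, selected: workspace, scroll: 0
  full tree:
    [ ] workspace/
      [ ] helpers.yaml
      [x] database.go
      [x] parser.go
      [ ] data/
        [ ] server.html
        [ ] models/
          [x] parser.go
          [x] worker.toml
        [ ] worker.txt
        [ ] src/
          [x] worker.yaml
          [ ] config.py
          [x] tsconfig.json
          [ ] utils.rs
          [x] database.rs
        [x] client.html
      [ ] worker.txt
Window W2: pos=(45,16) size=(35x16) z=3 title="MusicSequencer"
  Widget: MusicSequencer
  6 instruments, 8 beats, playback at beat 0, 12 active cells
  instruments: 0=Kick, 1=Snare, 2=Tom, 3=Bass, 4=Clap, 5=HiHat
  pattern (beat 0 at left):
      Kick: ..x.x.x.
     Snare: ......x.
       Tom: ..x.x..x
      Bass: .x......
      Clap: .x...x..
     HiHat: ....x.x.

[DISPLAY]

                                                
━━━━━━━━━━━━━━━━━━━━━━━┓                        
Life                   ┃                        
──────────────────┏━━━━━━━━━━━━━━━━━━━━┓        
                  ┃ C┏━━━━━━━━━━━━━━━━━━━━━━━━━━
█··█·█···███···   ┠──┃ MusicSequencer           
████··████·█···   ┃>[┠──────────────────────────
·██·██····█···█   ┃  ┃      ▼1234567            
█··██···█··█··█   ┃  ┃  Kick··█·█·█·            
···██·█·██···█·   ┃  ┃ Snare······█·            
█··█·█····█·█··   ┃  ┃   Tom··█·█··█            
█····█···██····   ┃  ┃  Bass·█······            
·██··█··███·█·█   ┃  ┃  Clap·█···█··            
······█··███·█·   ┃  ┃ HiHat····█·█·            
███····██████·█   ┃  ┃                          
━━━━━━━━━━━━━━━━━━┗━━┃                          
                     ┃                          
                     ┃                          
                     ┃                          


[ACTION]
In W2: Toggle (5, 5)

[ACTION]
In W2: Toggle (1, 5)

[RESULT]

                                                
━━━━━━━━━━━━━━━━━━━━━━━┓                        
Life                   ┃                        
──────────────────┏━━━━━━━━━━━━━━━━━━━━┓        
                  ┃ C┏━━━━━━━━━━━━━━━━━━━━━━━━━━
█··█·█···███···   ┠──┃ MusicSequencer           
████··████·█···   ┃>[┠──────────────────────────
·██·██····█···█   ┃  ┃      ▼1234567            
█··██···█··█··█   ┃  ┃  Kick··█·█·█·            
···██·█·██···█·   ┃  ┃ Snare·····██·            
█··█·█····█·█··   ┃  ┃   Tom··█·█··█            
█····█···██····   ┃  ┃  Bass·█······            
·██··█··███·█·█   ┃  ┃  Clap·█···█··            
······█··███·█·   ┃  ┃ HiHat····███·            
███····██████·█   ┃  ┃                          
━━━━━━━━━━━━━━━━━━┗━━┃                          
                     ┃                          
                     ┃                          
                     ┃                          


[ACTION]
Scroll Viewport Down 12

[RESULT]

Life                   ┃                        
──────────────────┏━━━━━━━━━━━━━━━━━━━━┓        
                  ┃ C┏━━━━━━━━━━━━━━━━━━━━━━━━━━
█··█·█···███···   ┠──┃ MusicSequencer           
████··████·█···   ┃>[┠──────────────────────────
·██·██····█···█   ┃  ┃      ▼1234567            
█··██···█··█··█   ┃  ┃  Kick··█·█·█·            
···██·█·██···█·   ┃  ┃ Snare·····██·            
█··█·█····█·█··   ┃  ┃   Tom··█·█··█            
█····█···██····   ┃  ┃  Bass·█······            
·██··█··███·█·█   ┃  ┃  Clap·█···█··            
······█··███·█·   ┃  ┃ HiHat····███·            
███····██████·█   ┃  ┃                          
━━━━━━━━━━━━━━━━━━┗━━┃                          
                     ┃                          
                     ┃                          
                     ┃                          
                     ┗━━━━━━━━━━━━━━━━━━━━━━━━━━
                                                


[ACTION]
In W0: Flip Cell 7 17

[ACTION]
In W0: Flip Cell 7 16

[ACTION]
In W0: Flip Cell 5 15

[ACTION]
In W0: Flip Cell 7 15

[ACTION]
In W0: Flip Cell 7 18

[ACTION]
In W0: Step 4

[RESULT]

Life                   ┃                        
──────────────────┏━━━━━━━━━━━━━━━━━━━━┓        
                  ┃ C┏━━━━━━━━━━━━━━━━━━━━━━━━━━
██·██·██··██···   ┠──┃ MusicSequencer           
··█·███·····█··   ┃>[┠──────────────────────────
··█···█·█··█···   ┃  ┃      ▼1234567            
·██·█··█····█·█   ┃  ┃  Kick··█·█·█·            
···██···█···█·█   ┃  ┃ Snare·····██·            
········██·····   ┃  ┃   Tom··█·█··█            
····█···██·····   ┃  ┃  Bass·█······            
·····████····█·   ┃  ┃  Clap·█···█··            
············█·█   ┃  ┃ HiHat····███·            
···········█··█   ┃  ┃                          
━━━━━━━━━━━━━━━━━━┗━━┃                          
                     ┃                          
                     ┃                          
                     ┃                          
                     ┗━━━━━━━━━━━━━━━━━━━━━━━━━━
                                                


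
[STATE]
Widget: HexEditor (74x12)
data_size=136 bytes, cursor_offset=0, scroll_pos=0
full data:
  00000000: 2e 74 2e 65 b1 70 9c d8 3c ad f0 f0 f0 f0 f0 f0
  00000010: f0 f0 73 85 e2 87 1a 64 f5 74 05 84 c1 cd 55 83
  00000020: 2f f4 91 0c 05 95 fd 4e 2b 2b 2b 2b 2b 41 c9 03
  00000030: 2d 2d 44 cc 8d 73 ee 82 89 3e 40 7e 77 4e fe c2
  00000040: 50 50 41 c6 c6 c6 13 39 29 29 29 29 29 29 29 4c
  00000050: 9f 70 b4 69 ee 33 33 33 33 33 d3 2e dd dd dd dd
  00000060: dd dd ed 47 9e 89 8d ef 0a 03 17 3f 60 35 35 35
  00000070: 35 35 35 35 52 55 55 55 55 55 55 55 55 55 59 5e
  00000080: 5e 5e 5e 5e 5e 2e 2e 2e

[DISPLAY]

00000000  2E 74 2e 65 b1 70 9c d8  3c ad f0 f0 f0 f0 f0 f0  |.t.e.p..<....
00000010  f0 f0 73 85 e2 87 1a 64  f5 74 05 84 c1 cd 55 83  |..s....d.t...
00000020  2f f4 91 0c 05 95 fd 4e  2b 2b 2b 2b 2b 41 c9 03  |/......N+++++
00000030  2d 2d 44 cc 8d 73 ee 82  89 3e 40 7e 77 4e fe c2  |--D..s...>@~w
00000040  50 50 41 c6 c6 c6 13 39  29 29 29 29 29 29 29 4c  |PPA....9)))))
00000050  9f 70 b4 69 ee 33 33 33  33 33 d3 2e dd dd dd dd  |.p.i.33333...
00000060  dd dd ed 47 9e 89 8d ef  0a 03 17 3f 60 35 35 35  |...G.......?`
00000070  35 35 35 35 52 55 55 55  55 55 55 55 55 55 59 5e  |5555RUUUUUUUU
00000080  5e 5e 5e 5e 5e 2e 2e 2e                           |^^^^^...     
                                                                          
                                                                          
                                                                          


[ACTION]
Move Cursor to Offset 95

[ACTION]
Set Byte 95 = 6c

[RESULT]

00000000  2e 74 2e 65 b1 70 9c d8  3c ad f0 f0 f0 f0 f0 f0  |.t.e.p..<....
00000010  f0 f0 73 85 e2 87 1a 64  f5 74 05 84 c1 cd 55 83  |..s....d.t...
00000020  2f f4 91 0c 05 95 fd 4e  2b 2b 2b 2b 2b 41 c9 03  |/......N+++++
00000030  2d 2d 44 cc 8d 73 ee 82  89 3e 40 7e 77 4e fe c2  |--D..s...>@~w
00000040  50 50 41 c6 c6 c6 13 39  29 29 29 29 29 29 29 4c  |PPA....9)))))
00000050  9f 70 b4 69 ee 33 33 33  33 33 d3 2e dd dd dd 6C  |.p.i.33333...
00000060  dd dd ed 47 9e 89 8d ef  0a 03 17 3f 60 35 35 35  |...G.......?`
00000070  35 35 35 35 52 55 55 55  55 55 55 55 55 55 59 5e  |5555RUUUUUUUU
00000080  5e 5e 5e 5e 5e 2e 2e 2e                           |^^^^^...     
                                                                          
                                                                          
                                                                          


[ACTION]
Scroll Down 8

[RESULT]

00000080  5e 5e 5e 5e 5e 2e 2e 2e                           |^^^^^...     
                                                                          
                                                                          
                                                                          
                                                                          
                                                                          
                                                                          
                                                                          
                                                                          
                                                                          
                                                                          
                                                                          


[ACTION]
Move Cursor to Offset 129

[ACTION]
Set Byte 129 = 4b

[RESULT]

00000080  5e 4B 5e 5e 5e 2e 2e 2e                           |^K^^^...     
                                                                          
                                                                          
                                                                          
                                                                          
                                                                          
                                                                          
                                                                          
                                                                          
                                                                          
                                                                          
                                                                          


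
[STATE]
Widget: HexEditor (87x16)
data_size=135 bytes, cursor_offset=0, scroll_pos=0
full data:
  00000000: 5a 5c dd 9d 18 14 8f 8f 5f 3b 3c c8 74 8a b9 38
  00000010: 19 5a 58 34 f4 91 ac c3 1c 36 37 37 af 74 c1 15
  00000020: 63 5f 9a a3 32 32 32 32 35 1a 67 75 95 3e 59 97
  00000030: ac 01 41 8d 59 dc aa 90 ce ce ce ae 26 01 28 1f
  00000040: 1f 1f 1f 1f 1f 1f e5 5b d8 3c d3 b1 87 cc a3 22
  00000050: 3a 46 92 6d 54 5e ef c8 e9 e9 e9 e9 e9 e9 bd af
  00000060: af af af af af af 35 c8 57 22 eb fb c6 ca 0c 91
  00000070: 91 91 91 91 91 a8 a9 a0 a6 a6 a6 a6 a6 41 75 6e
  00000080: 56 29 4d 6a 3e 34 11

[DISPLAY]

00000000  5A 5c dd 9d 18 14 8f 8f  5f 3b 3c c8 74 8a b9 38  |Z\......_;<.t..8|         
00000010  19 5a 58 34 f4 91 ac c3  1c 36 37 37 af 74 c1 15  |.ZX4.....677.t..|         
00000020  63 5f 9a a3 32 32 32 32  35 1a 67 75 95 3e 59 97  |c_..22225.gu.>Y.|         
00000030  ac 01 41 8d 59 dc aa 90  ce ce ce ae 26 01 28 1f  |..A.Y.......&.(.|         
00000040  1f 1f 1f 1f 1f 1f e5 5b  d8 3c d3 b1 87 cc a3 22  |.......[.<....."|         
00000050  3a 46 92 6d 54 5e ef c8  e9 e9 e9 e9 e9 e9 bd af  |:F.mT^..........|         
00000060  af af af af af af 35 c8  57 22 eb fb c6 ca 0c 91  |......5.W"......|         
00000070  91 91 91 91 91 a8 a9 a0  a6 a6 a6 a6 a6 41 75 6e  |.............Aun|         
00000080  56 29 4d 6a 3e 34 11                              |V)Mj>4.         |         
                                                                                       
                                                                                       
                                                                                       
                                                                                       
                                                                                       
                                                                                       
                                                                                       


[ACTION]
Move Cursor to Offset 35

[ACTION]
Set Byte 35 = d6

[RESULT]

00000000  5a 5c dd 9d 18 14 8f 8f  5f 3b 3c c8 74 8a b9 38  |Z\......_;<.t..8|         
00000010  19 5a 58 34 f4 91 ac c3  1c 36 37 37 af 74 c1 15  |.ZX4.....677.t..|         
00000020  63 5f 9a D6 32 32 32 32  35 1a 67 75 95 3e 59 97  |c_..22225.gu.>Y.|         
00000030  ac 01 41 8d 59 dc aa 90  ce ce ce ae 26 01 28 1f  |..A.Y.......&.(.|         
00000040  1f 1f 1f 1f 1f 1f e5 5b  d8 3c d3 b1 87 cc a3 22  |.......[.<....."|         
00000050  3a 46 92 6d 54 5e ef c8  e9 e9 e9 e9 e9 e9 bd af  |:F.mT^..........|         
00000060  af af af af af af 35 c8  57 22 eb fb c6 ca 0c 91  |......5.W"......|         
00000070  91 91 91 91 91 a8 a9 a0  a6 a6 a6 a6 a6 41 75 6e  |.............Aun|         
00000080  56 29 4d 6a 3e 34 11                              |V)Mj>4.         |         
                                                                                       
                                                                                       
                                                                                       
                                                                                       
                                                                                       
                                                                                       
                                                                                       


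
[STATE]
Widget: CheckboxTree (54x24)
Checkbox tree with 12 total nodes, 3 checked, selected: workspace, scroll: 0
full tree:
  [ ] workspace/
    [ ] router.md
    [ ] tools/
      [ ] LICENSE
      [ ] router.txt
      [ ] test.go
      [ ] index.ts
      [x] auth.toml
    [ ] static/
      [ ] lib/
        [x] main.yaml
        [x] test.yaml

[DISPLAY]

>[-] workspace/                                       
   [ ] router.md                                      
   [-] tools/                                         
     [ ] LICENSE                                      
     [ ] router.txt                                   
     [ ] test.go                                      
     [ ] index.ts                                     
     [x] auth.toml                                    
   [x] static/                                        
     [x] lib/                                         
       [x] main.yaml                                  
       [x] test.yaml                                  
                                                      
                                                      
                                                      
                                                      
                                                      
                                                      
                                                      
                                                      
                                                      
                                                      
                                                      
                                                      


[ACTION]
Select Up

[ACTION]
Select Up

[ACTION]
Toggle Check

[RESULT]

>[x] workspace/                                       
   [x] router.md                                      
   [x] tools/                                         
     [x] LICENSE                                      
     [x] router.txt                                   
     [x] test.go                                      
     [x] index.ts                                     
     [x] auth.toml                                    
   [x] static/                                        
     [x] lib/                                         
       [x] main.yaml                                  
       [x] test.yaml                                  
                                                      
                                                      
                                                      
                                                      
                                                      
                                                      
                                                      
                                                      
                                                      
                                                      
                                                      
                                                      


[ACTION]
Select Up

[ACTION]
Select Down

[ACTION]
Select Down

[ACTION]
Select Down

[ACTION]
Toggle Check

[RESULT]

 [-] workspace/                                       
   [x] router.md                                      
   [-] tools/                                         
>    [ ] LICENSE                                      
     [x] router.txt                                   
     [x] test.go                                      
     [x] index.ts                                     
     [x] auth.toml                                    
   [x] static/                                        
     [x] lib/                                         
       [x] main.yaml                                  
       [x] test.yaml                                  
                                                      
                                                      
                                                      
                                                      
                                                      
                                                      
                                                      
                                                      
                                                      
                                                      
                                                      
                                                      


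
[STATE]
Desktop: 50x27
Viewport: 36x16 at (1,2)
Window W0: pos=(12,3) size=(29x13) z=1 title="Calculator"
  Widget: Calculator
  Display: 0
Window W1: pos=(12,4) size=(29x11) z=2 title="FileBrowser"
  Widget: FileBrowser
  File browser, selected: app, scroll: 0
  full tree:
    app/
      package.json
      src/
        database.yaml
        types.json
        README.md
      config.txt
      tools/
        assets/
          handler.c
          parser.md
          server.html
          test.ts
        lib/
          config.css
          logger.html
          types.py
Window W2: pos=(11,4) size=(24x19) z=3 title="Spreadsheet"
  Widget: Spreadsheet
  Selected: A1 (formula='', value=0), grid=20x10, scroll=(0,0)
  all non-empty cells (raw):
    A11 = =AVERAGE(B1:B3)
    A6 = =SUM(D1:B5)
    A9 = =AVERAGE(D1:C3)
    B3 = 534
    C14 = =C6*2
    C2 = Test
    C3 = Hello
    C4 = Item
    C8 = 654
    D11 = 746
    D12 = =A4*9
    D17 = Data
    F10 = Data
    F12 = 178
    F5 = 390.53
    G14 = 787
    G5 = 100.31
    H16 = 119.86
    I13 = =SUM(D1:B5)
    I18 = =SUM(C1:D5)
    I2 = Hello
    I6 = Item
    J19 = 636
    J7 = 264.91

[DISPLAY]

                                    
           ┏━━━━━━━━━━━━━━━━━━━━━━━━
          ┏━━━━━━━━━━━━━━━━━━━━━━┓━━
          ┃ Spreadsheet          ┃  
          ┠──────────────────────┨──
          ┃A1:                   ┃  
          ┃       A       B      ┃  
          ┃----------------------┃  
          ┃  1      [0]       0  ┃  
          ┃  2        0       0Te┃  
          ┃  3        0     534He┃  
          ┃  4        0       0It┃  
          ┃  5        0       0  ┃━━
          ┃  6      534       0  ┃━━
          ┃  7        0       0  ┃  
          ┃  8        0       0  ┃  


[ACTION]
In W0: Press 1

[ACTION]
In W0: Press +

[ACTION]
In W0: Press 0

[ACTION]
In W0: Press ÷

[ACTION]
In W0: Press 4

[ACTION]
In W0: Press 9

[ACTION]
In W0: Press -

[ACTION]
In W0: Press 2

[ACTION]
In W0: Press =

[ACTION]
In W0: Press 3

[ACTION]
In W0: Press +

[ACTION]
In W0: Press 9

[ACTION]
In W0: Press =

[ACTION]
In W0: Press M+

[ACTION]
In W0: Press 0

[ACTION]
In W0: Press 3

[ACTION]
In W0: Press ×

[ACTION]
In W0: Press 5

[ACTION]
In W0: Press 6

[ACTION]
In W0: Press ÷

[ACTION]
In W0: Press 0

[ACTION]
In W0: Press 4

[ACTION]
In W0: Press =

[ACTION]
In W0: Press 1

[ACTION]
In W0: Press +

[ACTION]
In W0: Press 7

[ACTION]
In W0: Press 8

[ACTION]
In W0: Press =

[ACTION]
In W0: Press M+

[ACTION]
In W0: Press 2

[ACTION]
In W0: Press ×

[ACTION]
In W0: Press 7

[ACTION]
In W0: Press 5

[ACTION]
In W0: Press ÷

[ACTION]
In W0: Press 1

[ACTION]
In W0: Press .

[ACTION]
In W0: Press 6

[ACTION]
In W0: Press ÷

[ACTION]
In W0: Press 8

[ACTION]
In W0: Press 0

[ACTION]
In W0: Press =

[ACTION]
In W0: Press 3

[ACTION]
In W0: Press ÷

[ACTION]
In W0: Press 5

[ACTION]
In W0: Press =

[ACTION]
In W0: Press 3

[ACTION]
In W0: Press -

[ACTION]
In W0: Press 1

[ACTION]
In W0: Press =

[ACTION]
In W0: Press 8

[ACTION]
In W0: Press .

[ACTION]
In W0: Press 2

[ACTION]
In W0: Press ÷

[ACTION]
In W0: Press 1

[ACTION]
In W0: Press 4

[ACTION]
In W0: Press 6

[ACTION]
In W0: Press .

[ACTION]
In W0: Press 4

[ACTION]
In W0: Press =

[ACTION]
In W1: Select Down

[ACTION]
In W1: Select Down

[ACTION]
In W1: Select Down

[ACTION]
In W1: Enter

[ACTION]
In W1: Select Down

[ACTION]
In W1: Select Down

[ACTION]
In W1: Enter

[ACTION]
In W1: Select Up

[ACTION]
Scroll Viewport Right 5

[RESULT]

                                    
      ┏━━━━━━━━━━━━━━━━━━━━━━━━━━━┓ 
     ┏━━━━━━━━━━━━━━━━━━━━━━┓━━━━━┓ 
     ┃ Spreadsheet          ┃     ┃ 
     ┠──────────────────────┨─────┨ 
     ┃A1:                   ┃     ┃ 
     ┃       A       B      ┃     ┃ 
     ┃----------------------┃     ┃ 
     ┃  1      [0]       0  ┃     ┃ 
     ┃  2        0       0Te┃     ┃ 
     ┃  3        0     534He┃     ┃ 
     ┃  4        0       0It┃     ┃ 
     ┃  5        0       0  ┃━━━━━┛ 
     ┃  6      534       0  ┃━━━━━┛ 
     ┃  7        0       0  ┃       
     ┃  8        0       0  ┃       
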